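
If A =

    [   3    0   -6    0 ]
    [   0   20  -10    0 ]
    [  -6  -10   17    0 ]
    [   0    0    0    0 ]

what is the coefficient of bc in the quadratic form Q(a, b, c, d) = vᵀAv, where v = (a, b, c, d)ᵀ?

The coefficient of bc is A[2,3] + A[3,2] = 2·(-10) = -20.

-20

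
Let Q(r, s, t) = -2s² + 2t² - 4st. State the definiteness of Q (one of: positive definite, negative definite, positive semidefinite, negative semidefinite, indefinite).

indefinite

The associated matrix is A = [[0, 0, 0], [0, -2, -2], [0, -2, 2]].
Symmetric row and column elimination reduces A to a congruent diagonal form with pivots 0, -2, 4.
So there are 1 positive, 1 negative, 1 zero pivots.
Hence Q is indefinite.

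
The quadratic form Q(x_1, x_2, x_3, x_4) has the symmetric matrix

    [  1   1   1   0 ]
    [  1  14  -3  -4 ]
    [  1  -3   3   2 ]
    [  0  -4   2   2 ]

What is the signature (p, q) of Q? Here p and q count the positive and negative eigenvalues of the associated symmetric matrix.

Row-reducing A symmetrically gives the diagonal entries 1, 13, 10/13, 0.
So there are 3 positive, 1 zero pivots.

(3, 0)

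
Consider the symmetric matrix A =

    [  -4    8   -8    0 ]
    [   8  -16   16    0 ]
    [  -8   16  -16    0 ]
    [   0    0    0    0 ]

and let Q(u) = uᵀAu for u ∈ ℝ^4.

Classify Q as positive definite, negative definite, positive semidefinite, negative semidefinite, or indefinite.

Applying the same elementary operations to the rows and columns of A produces a congruent diagonal matrix with entries -4, 0, 0, 0.
That gives 1 negative, 3 zero pivots.
Hence Q is negative semidefinite.

negative semidefinite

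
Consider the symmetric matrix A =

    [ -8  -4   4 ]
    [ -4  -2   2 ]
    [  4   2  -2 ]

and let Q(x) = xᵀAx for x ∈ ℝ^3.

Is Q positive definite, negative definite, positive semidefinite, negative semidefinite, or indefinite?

negative semidefinite

Symmetric row and column elimination reduces A to a congruent diagonal form with pivots -8, 0, 0.
That gives 1 negative, 2 zero pivots.
Hence Q is negative semidefinite.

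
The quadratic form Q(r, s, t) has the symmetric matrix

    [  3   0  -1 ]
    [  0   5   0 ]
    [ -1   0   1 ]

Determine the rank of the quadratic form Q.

An LDLᵀ factorisation of A has diagonal entries 3, 5, 2/3.
That gives 3 positive pivots.
The rank is the number of nonzero pivots: 3.

3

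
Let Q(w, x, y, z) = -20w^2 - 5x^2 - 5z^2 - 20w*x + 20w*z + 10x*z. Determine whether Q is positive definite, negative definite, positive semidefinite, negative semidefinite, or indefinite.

Write A = [[-20, -10, 0, 10], [-10, -5, 0, 5], [0, 0, 0, 0], [10, 5, 0, -5]].
Symmetric row and column elimination reduces A to a congruent diagonal form with pivots -20, 0, 0, 0.
That gives 1 negative, 3 zero pivots.
Hence Q is negative semidefinite.

negative semidefinite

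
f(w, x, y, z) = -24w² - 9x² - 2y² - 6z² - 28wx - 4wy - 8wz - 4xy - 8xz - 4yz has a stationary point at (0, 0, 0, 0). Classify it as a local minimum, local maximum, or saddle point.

local maximum

The Hessian at the origin is H = [[-48, -28, -4, -8], [-28, -18, -4, -8], [-4, -4, -4, -4], [-8, -8, -4, -12]].
Row-reducing H symmetrically gives the diagonal entries -48, -5/3, -2, -4.
That gives 4 negative pivots.
H is negative definite, so the origin is a strict local maximum.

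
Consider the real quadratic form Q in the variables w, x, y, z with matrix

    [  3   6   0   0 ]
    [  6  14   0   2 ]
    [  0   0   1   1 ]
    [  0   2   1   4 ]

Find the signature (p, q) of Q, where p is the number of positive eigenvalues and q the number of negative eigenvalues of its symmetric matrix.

(4, 0)

Row-reducing A symmetrically gives the diagonal entries 3, 2, 1, 1.
Counting signs: 4 positive.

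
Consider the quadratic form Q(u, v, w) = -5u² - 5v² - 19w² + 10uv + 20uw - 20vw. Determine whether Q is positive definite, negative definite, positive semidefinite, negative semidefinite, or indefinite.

Write A = [[-5, 5, 10], [5, -5, -10], [10, -10, -19]].
Applying the same elementary operations to the rows and columns of A produces a congruent diagonal matrix with entries -5, 0, 1.
That gives 1 positive, 1 negative, 1 zero pivots.
Hence Q is indefinite.

indefinite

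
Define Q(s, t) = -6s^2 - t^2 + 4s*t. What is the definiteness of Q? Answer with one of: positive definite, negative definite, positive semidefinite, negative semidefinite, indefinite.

negative definite

The symmetric matrix of Q is A = [[-6, 2], [2, -1]].
Leading principal minors: Δ_1 = -6, Δ_2 = 2.
The signs alternate starting with Δ_1 < 0, so by Sylvester's criterion Q is negative definite.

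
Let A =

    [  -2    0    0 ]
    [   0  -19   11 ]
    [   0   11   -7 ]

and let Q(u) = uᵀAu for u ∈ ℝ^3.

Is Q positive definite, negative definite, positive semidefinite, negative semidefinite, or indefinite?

An LDLᵀ factorisation of A has diagonal entries -2, -19, -12/19.
Counting signs: 3 negative.
Hence Q is negative definite.

negative definite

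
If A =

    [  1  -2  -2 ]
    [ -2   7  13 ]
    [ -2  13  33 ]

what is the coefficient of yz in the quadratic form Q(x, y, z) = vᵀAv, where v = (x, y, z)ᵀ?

26

The coefficient of yz is A[2,3] + A[3,2] = 2·13 = 26.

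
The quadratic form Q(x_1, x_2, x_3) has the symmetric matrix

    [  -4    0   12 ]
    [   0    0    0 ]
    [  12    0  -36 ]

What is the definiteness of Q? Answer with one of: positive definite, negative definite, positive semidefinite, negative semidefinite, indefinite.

Row-reducing A symmetrically gives the diagonal entries -4, 0, 0.
That gives 1 negative, 2 zero pivots.
Hence Q is negative semidefinite.

negative semidefinite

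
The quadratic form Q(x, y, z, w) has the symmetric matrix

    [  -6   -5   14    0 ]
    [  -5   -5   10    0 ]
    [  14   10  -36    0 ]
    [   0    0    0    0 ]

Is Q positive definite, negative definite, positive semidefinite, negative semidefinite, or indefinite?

Applying the same elementary operations to the rows and columns of A produces a congruent diagonal matrix with entries -6, -5/6, 0, 0.
Counting signs: 2 negative, 2 zero.
Hence Q is negative semidefinite.

negative semidefinite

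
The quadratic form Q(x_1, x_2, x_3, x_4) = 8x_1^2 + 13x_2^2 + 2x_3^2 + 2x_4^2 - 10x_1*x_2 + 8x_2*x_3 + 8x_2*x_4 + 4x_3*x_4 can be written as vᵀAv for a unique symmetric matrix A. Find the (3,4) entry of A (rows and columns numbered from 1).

The coefficient of x_3·x_4 in Q is 4. For a symmetric A this equals A[3,4] + A[4,3] = 2·A[3,4].
So A[3,4] = 4/2 = 2.

2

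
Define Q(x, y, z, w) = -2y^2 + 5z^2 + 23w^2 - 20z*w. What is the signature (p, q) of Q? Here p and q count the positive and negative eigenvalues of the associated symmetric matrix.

(2, 1)

Write A = [[0, 0, 0, 0], [0, -2, 0, 0], [0, 0, 5, -10], [0, 0, -10, 23]].
Row-reducing A symmetrically gives the diagonal entries 0, -2, 5, 3.
That gives 2 positive, 1 negative, 1 zero pivots.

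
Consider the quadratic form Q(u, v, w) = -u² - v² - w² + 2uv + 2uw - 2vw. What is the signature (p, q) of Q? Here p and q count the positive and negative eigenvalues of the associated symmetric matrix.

(0, 1)

The symmetric matrix is A = [[-1, 1, 1], [1, -1, -1], [1, -1, -1]].
Congruent diagonalization of A (simultaneous row and column reduction) yields pivots -1, 0, 0.
So there are 1 negative, 2 zero pivots.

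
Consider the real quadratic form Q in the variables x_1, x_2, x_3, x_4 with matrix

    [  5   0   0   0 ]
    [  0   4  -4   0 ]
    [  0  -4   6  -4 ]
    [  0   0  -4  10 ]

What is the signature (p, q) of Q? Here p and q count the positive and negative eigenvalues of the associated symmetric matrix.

Congruent diagonalization of A (simultaneous row and column reduction) yields pivots 5, 4, 2, 2.
That gives 4 positive pivots.

(4, 0)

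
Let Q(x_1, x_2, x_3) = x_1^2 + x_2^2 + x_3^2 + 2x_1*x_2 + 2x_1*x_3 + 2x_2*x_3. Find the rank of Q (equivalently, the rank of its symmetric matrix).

1

The associated matrix is A = [[1, 1, 1], [1, 1, 1], [1, 1, 1]].
Congruent diagonalization of A (simultaneous row and column reduction) yields pivots 1, 0, 0.
Counting signs: 1 positive, 2 zero.
The rank is the number of nonzero pivots: 1.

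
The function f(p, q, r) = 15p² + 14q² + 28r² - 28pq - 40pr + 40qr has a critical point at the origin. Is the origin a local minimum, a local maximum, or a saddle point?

saddle point

The Hessian at the origin is H = [[30, -28, -40], [-28, 28, 40], [-40, 40, 56]].
An LDLᵀ factorisation of H has diagonal entries 30, 28/15, -8/7.
Counting signs: 2 positive, 1 negative.
H is indefinite, so the origin is a saddle point.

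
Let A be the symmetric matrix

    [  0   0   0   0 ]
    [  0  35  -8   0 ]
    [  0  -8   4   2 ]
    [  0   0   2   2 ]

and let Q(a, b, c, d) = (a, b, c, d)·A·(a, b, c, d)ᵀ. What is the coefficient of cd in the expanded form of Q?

4

The coefficient of cd is A[3,4] + A[4,3] = 2·2 = 4.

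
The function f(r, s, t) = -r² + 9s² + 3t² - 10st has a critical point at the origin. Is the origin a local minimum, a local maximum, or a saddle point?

saddle point

The Hessian at the origin is H = [[-2, 0, 0], [0, 18, -10], [0, -10, 6]].
Symmetric row and column elimination reduces H to a congruent diagonal form with pivots -2, 18, 4/9.
So there are 2 positive, 1 negative pivots.
H is indefinite, so the origin is a saddle point.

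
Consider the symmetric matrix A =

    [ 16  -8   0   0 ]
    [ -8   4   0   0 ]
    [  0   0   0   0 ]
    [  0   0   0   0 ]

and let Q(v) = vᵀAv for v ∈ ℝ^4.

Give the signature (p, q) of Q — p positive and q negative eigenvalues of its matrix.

Row-reducing A symmetrically gives the diagonal entries 16, 0, 0, 0.
That gives 1 positive, 3 zero pivots.

(1, 0)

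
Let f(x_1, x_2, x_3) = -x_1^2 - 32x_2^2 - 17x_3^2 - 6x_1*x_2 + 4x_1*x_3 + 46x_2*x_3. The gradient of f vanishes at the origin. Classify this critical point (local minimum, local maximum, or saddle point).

The Hessian at the origin is H = [[-2, -6, 4], [-6, -64, 46], [4, 46, -34]].
An LDLᵀ factorisation of H has diagonal entries -2, -46, -20/23.
That gives 3 negative pivots.
H is negative definite, so the origin is a strict local maximum.

local maximum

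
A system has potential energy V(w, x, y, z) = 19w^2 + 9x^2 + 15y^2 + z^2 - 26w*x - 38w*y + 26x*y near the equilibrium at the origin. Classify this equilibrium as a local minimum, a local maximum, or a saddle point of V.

The Hessian at the origin is H = [[38, -26, -38, 0], [-26, 18, 26, 0], [-38, 26, 30, 0], [0, 0, 0, 2]].
Row-reducing H symmetrically gives the diagonal entries 38, 4/19, -8, 2.
So there are 3 positive, 1 negative pivots.
H is indefinite, so the origin is a saddle point.

saddle point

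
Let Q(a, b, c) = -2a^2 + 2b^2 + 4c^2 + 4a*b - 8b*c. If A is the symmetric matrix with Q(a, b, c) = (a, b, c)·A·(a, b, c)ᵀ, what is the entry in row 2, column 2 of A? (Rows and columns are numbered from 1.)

2

The coefficient of b^2 in Q is 2, and that is exactly A[2,2].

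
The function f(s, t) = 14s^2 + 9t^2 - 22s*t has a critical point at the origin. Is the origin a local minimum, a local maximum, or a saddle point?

The Hessian at the origin is H = [[28, -22], [-22, 18]].
det H = 28·18 − (-22)² = 20 > 0 and H[1,1] = 28 > 0, so H is positive definite.
Therefore the origin is a local minimum.

local minimum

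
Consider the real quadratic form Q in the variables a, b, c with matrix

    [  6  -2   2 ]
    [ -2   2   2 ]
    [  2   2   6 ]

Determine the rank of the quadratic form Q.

2

Applying the same elementary operations to the rows and columns of A produces a congruent diagonal matrix with entries 6, 4/3, 0.
Counting signs: 2 positive, 1 zero.
The rank is the number of nonzero pivots: 2.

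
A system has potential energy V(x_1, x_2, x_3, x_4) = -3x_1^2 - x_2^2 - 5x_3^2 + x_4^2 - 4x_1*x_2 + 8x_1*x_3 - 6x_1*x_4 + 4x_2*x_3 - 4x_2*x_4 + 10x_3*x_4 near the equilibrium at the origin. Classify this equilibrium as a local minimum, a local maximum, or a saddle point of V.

The Hessian at the origin is H = [[-6, -4, 8, -6], [-4, -2, 4, -4], [8, 4, -10, 10], [-6, -4, 10, 2]].
An LDLᵀ factorisation of H has diagonal entries -6, 2/3, -2, 10.
That gives 2 positive, 2 negative pivots.
H is indefinite, so the origin is a saddle point.

saddle point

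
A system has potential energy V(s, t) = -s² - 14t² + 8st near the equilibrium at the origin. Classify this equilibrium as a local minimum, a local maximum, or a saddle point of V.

The Hessian at the origin is H = [[-2, 8], [8, -28]].
det H = -2·-28 − (8)² = -8 < 0, so H is indefinite.
Therefore the origin is a saddle point.

saddle point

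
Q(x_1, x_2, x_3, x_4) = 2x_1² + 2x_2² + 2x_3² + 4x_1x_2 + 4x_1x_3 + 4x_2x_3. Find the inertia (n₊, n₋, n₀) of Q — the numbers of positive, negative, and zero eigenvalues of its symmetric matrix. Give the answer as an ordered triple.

The symmetric matrix is A = [[2, 2, 2, 0], [2, 2, 2, 0], [2, 2, 2, 0], [0, 0, 0, 0]].
Row-reducing A symmetrically gives the diagonal entries 2, 0, 0, 0.
That gives 1 positive, 3 zero pivots.

(1, 0, 3)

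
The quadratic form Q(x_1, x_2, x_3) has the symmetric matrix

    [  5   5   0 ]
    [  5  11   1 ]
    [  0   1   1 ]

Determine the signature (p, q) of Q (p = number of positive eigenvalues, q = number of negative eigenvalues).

(3, 0)

An LDLᵀ factorisation of A has diagonal entries 5, 6, 5/6.
Counting signs: 3 positive.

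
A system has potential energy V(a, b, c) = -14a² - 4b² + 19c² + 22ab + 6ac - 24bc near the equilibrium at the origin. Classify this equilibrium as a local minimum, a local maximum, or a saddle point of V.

The Hessian at the origin is H = [[-28, 22, 6], [22, -8, -24], [6, -24, 38]].
Row-reducing H symmetrically gives the diagonal entries -28, 65/7, -10/13.
Counting signs: 1 positive, 2 negative.
H is indefinite, so the origin is a saddle point.

saddle point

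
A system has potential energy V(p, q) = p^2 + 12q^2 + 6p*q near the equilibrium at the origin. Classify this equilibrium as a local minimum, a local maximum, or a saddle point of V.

The Hessian at the origin is H = [[2, 6], [6, 24]].
det H = 2·24 − (6)² = 12 > 0 and H[1,1] = 2 > 0, so H is positive definite.
Therefore the origin is a local minimum.

local minimum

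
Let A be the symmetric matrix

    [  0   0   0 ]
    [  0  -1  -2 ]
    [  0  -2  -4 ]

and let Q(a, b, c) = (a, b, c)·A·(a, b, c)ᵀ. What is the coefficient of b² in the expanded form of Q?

The coefficient of b² is the diagonal entry A[2,2] = -1.

-1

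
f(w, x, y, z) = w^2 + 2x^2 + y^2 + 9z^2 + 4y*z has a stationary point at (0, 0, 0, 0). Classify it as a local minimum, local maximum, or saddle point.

The Hessian at the origin is H = [[2, 0, 0, 0], [0, 4, 0, 0], [0, 0, 2, 4], [0, 0, 4, 18]].
Applying the same elementary operations to the rows and columns of H produces a congruent diagonal matrix with entries 2, 4, 2, 10.
So there are 4 positive pivots.
H is positive definite, so the origin is a strict local minimum.

local minimum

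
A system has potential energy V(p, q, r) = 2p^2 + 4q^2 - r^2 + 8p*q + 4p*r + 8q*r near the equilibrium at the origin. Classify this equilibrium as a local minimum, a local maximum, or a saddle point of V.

The Hessian at the origin is H = [[4, 8, 4], [8, 8, 8], [4, 8, -2]].
Applying the same elementary operations to the rows and columns of H produces a congruent diagonal matrix with entries 4, -8, -6.
So there are 1 positive, 2 negative pivots.
H is indefinite, so the origin is a saddle point.

saddle point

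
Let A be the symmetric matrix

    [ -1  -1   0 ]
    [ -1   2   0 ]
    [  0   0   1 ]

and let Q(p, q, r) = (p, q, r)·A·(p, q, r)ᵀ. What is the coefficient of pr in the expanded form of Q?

0

The coefficient of pr is A[1,3] + A[3,1] = 2·0 = 0.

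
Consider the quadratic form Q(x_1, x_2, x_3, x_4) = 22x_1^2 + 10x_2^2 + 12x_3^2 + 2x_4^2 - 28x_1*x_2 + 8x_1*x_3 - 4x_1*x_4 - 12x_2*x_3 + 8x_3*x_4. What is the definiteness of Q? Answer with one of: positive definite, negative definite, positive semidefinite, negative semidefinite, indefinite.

Write A = [[22, -14, 4, -2], [-14, 10, -6, 0], [4, -6, 12, 4], [-2, 0, 4, 2]].
Row-reducing A symmetrically gives the diagonal entries 22, 12/11, 1/3, 0.
So there are 3 positive, 1 zero pivots.
Hence Q is positive semidefinite.

positive semidefinite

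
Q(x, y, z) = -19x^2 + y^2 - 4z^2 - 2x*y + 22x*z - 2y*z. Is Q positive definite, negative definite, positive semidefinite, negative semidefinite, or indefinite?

The associated matrix is A = [[-19, -1, 11], [-1, 1, -1], [11, -1, -4]].
Congruent diagonalization of A (simultaneous row and column reduction) yields pivots -19, 20/19, 0.
Counting signs: 1 positive, 1 negative, 1 zero.
Hence Q is indefinite.

indefinite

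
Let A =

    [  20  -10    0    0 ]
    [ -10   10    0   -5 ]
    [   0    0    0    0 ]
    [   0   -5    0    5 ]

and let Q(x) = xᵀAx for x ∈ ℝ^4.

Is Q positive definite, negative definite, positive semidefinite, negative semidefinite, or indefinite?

Row-reducing A symmetrically gives the diagonal entries 20, 5, 0, 0.
Counting signs: 2 positive, 2 zero.
Hence Q is positive semidefinite.

positive semidefinite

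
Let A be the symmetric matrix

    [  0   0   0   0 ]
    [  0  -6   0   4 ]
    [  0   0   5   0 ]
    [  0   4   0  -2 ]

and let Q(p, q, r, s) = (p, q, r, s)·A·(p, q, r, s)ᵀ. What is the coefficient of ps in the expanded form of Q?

0

The coefficient of ps is A[1,4] + A[4,1] = 2·0 = 0.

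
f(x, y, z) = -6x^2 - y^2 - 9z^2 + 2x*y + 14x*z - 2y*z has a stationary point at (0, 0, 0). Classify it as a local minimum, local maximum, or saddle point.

local maximum

The Hessian at the origin is H = [[-12, 2, 14], [2, -2, -2], [14, -2, -18]].
Applying the same elementary operations to the rows and columns of H produces a congruent diagonal matrix with entries -12, -5/3, -8/5.
That gives 3 negative pivots.
H is negative definite, so the origin is a strict local maximum.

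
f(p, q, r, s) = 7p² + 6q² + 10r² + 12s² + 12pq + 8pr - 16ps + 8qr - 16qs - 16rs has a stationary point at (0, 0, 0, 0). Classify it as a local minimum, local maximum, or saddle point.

local minimum

The Hessian at the origin is H = [[14, 12, 8, -16], [12, 12, 8, -16], [8, 8, 20, -16], [-16, -16, -16, 24]].
Symmetric row and column elimination reduces H to a congruent diagonal form with pivots 14, 12/7, 44/3, 8/11.
So there are 4 positive pivots.
H is positive definite, so the origin is a strict local minimum.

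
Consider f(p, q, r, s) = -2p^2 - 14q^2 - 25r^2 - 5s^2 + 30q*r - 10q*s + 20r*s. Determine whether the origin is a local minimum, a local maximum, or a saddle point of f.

The Hessian at the origin is H = [[-4, 0, 0, 0], [0, -28, 30, -10], [0, 30, -50, 20], [0, -10, 20, -10]].
Symmetric row and column elimination reduces H to a congruent diagonal form with pivots -4, -28, -125/7, -8/5.
That gives 4 negative pivots.
H is negative definite, so the origin is a strict local maximum.

local maximum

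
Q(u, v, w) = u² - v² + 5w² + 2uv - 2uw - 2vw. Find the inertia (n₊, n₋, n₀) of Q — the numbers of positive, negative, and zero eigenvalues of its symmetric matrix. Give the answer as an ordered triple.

The symmetric matrix is A = [[1, 1, -1], [1, -1, -1], [-1, -1, 5]].
Congruent diagonalization of A (simultaneous row and column reduction) yields pivots 1, -2, 4.
So there are 2 positive, 1 negative pivots.

(2, 1, 0)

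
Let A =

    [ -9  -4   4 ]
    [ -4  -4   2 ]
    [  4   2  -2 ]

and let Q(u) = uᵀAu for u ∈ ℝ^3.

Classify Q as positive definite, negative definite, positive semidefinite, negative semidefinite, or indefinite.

Leading principal minors: Δ_1 = -9, Δ_2 = 20, Δ_3 = -4.
The signs alternate starting with Δ_1 < 0, so by Sylvester's criterion Q is negative definite.

negative definite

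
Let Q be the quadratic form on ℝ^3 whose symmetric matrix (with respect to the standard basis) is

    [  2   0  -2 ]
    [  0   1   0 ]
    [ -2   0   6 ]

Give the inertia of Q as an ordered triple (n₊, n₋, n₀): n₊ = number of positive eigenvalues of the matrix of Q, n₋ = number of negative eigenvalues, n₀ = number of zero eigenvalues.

(3, 0, 0)

An LDLᵀ factorisation of A has diagonal entries 2, 1, 4.
Counting signs: 3 positive.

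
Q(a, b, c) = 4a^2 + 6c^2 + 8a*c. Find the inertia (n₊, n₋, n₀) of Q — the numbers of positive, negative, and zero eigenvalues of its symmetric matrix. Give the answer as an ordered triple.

Write A = [[4, 0, 4], [0, 0, 0], [4, 0, 6]].
Applying the same elementary operations to the rows and columns of A produces a congruent diagonal matrix with entries 4, 0, 2.
So there are 2 positive, 1 zero pivots.

(2, 0, 1)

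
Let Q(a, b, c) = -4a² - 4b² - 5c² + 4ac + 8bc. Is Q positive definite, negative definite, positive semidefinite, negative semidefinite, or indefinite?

negative semidefinite

The associated matrix is A = [[-4, 0, 2], [0, -4, 4], [2, 4, -5]].
Congruent diagonalization of A (simultaneous row and column reduction) yields pivots -4, -4, 0.
So there are 2 negative, 1 zero pivots.
Hence Q is negative semidefinite.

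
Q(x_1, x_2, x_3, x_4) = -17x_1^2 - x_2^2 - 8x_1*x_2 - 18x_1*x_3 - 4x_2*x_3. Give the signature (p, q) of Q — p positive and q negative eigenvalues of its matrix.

The associated matrix is A = [[-17, -4, -9, 0], [-4, -1, -2, 0], [-9, -2, 0, 0], [0, 0, 0, 0]].
Row-reducing A symmetrically gives the diagonal entries -17, -1/17, 5, 0.
That gives 1 positive, 2 negative, 1 zero pivots.

(1, 2)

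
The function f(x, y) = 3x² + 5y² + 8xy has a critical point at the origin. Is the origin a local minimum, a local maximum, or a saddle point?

saddle point

The Hessian at the origin is H = [[6, 8], [8, 10]].
det H = 6·10 − (8)² = -4 < 0, so H is indefinite.
Therefore the origin is a saddle point.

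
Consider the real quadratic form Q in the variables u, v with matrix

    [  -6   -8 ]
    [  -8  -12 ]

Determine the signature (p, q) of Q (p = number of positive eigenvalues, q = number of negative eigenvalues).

Applying the same elementary operations to the rows and columns of A produces a congruent diagonal matrix with entries -6, -4/3.
So there are 2 negative pivots.

(0, 2)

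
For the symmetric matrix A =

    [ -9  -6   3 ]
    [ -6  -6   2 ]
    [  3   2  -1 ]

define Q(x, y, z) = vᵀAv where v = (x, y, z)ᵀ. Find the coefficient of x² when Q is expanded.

The coefficient of x² is the diagonal entry A[1,1] = -9.

-9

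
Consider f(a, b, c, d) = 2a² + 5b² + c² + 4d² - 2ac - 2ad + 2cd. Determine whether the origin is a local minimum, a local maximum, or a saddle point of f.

local minimum

The Hessian at the origin is H = [[4, 0, -2, -2], [0, 10, 0, 0], [-2, 0, 2, 2], [-2, 0, 2, 8]].
Congruent diagonalization of H (simultaneous row and column reduction) yields pivots 4, 10, 1, 6.
Counting signs: 4 positive.
H is positive definite, so the origin is a strict local minimum.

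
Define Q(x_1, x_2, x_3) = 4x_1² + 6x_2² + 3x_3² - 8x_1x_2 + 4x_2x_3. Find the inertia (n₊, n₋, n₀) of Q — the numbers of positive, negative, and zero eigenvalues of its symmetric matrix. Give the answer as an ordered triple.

Write A = [[4, -4, 0], [-4, 6, 2], [0, 2, 3]].
An LDLᵀ factorisation of A has diagonal entries 4, 2, 1.
That gives 3 positive pivots.

(3, 0, 0)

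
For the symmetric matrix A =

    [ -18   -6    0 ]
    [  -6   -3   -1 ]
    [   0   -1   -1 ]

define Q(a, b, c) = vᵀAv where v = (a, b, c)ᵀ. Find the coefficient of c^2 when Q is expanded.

-1

The coefficient of c^2 is the diagonal entry A[3,3] = -1.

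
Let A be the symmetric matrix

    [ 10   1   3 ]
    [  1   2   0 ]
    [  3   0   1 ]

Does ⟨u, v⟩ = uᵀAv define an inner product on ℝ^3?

Row-reducing A symmetrically gives the diagonal entries 10, 19/10, 1/19.
So there are 3 positive pivots.
Hence Q is positive definite.
⟨·,·⟩ is an inner product exactly when A is positive definite.

yes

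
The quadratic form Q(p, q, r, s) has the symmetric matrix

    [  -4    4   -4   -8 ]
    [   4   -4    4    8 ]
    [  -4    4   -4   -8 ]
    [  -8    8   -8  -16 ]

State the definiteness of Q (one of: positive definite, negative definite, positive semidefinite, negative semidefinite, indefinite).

negative semidefinite

Symmetric row and column elimination reduces A to a congruent diagonal form with pivots -4, 0, 0, 0.
Counting signs: 1 negative, 3 zero.
Hence Q is negative semidefinite.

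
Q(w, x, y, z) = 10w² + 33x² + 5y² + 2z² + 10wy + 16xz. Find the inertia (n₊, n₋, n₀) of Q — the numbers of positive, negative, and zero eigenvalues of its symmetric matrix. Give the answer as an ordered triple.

(4, 0, 0)

Write A = [[10, 0, 5, 0], [0, 33, 0, 8], [5, 0, 5, 0], [0, 8, 0, 2]].
An LDLᵀ factorisation of A has diagonal entries 10, 33, 5/2, 2/33.
So there are 4 positive pivots.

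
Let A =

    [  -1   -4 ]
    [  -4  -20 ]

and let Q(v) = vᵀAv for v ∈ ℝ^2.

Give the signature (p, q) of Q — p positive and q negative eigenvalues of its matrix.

(0, 2)

An LDLᵀ factorisation of A has diagonal entries -1, -4.
Counting signs: 2 negative.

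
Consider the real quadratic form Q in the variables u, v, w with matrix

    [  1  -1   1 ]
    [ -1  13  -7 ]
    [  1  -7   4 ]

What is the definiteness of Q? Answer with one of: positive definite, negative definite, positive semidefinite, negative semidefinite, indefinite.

positive semidefinite

Congruent diagonalization of A (simultaneous row and column reduction) yields pivots 1, 12, 0.
So there are 2 positive, 1 zero pivots.
Hence Q is positive semidefinite.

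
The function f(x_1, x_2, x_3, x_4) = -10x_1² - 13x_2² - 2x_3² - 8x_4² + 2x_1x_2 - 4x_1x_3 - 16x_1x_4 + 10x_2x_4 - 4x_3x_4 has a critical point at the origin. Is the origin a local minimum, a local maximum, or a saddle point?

The Hessian at the origin is H = [[-20, 2, -4, -16], [2, -26, 0, 10], [-4, 0, -4, -4], [-16, 10, -4, -16]].
Symmetric row and column elimination reduces H to a congruent diagonal form with pivots -20, -129/5, -412/129, -20/103.
So there are 4 negative pivots.
H is negative definite, so the origin is a strict local maximum.

local maximum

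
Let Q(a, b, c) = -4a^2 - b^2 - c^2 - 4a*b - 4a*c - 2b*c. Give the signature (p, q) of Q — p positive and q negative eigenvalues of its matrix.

Write A = [[-4, -2, -2], [-2, -1, -1], [-2, -1, -1]].
Row-reducing A symmetrically gives the diagonal entries -4, 0, 0.
That gives 1 negative, 2 zero pivots.

(0, 1)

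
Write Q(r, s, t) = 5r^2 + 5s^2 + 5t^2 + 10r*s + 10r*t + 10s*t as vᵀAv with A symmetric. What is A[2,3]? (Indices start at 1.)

The coefficient of s·t in Q is 10. For a symmetric A this equals A[2,3] + A[3,2] = 2·A[2,3].
So A[2,3] = 10/2 = 5.

5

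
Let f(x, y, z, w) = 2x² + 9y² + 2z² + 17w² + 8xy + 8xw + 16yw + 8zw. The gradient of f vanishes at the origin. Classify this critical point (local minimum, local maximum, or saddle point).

local minimum

The Hessian at the origin is H = [[4, 8, 0, 8], [8, 18, 0, 16], [0, 0, 4, 8], [8, 16, 8, 34]].
Row-reducing H symmetrically gives the diagonal entries 4, 2, 4, 2.
That gives 4 positive pivots.
H is positive definite, so the origin is a strict local minimum.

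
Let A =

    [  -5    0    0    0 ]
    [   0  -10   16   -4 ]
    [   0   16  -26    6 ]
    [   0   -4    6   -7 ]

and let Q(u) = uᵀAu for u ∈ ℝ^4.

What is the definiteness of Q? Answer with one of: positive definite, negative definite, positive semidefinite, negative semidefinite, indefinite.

negative definite

Applying the same elementary operations to the rows and columns of A produces a congruent diagonal matrix with entries -5, -10, -2/5, -5.
That gives 4 negative pivots.
Hence Q is negative definite.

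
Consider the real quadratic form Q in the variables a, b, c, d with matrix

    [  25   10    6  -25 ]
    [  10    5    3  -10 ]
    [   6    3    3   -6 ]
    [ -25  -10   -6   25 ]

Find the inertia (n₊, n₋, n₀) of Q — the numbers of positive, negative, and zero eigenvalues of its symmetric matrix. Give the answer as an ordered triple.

Row-reducing A symmetrically gives the diagonal entries 25, 1, 6/5, 0.
Counting signs: 3 positive, 1 zero.

(3, 0, 1)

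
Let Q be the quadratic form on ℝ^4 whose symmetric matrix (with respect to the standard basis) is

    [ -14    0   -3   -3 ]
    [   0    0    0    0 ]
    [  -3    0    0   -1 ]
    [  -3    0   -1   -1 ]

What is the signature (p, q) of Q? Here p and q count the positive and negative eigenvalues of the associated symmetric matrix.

(1, 2)

Symmetric row and column elimination reduces A to a congruent diagonal form with pivots -14, 0, 9/14, -5/9.
So there are 1 positive, 2 negative, 1 zero pivots.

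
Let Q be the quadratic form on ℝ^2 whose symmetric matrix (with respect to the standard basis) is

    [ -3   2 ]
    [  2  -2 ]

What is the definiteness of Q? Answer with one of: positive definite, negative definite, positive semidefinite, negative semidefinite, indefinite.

Applying the same elementary operations to the rows and columns of A produces a congruent diagonal matrix with entries -3, -2/3.
So there are 2 negative pivots.
Hence Q is negative definite.

negative definite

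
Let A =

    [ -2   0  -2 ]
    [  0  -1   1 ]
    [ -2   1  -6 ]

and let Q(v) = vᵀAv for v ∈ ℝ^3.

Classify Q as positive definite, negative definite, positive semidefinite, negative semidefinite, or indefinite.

negative definite

Symmetric row and column elimination reduces A to a congruent diagonal form with pivots -2, -1, -3.
So there are 3 negative pivots.
Hence Q is negative definite.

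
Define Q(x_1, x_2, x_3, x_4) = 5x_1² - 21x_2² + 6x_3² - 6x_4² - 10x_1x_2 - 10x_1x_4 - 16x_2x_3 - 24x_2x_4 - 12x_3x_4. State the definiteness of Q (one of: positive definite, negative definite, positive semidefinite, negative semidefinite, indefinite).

indefinite

The associated matrix is A = [[5, -5, 0, -5], [-5, -21, -8, -12], [0, -8, 6, -6], [-5, -12, -6, -6]].
Applying the same elementary operations to the rows and columns of A produces a congruent diagonal matrix with entries 5, -26, 110/13, 1/22.
That gives 3 positive, 1 negative pivots.
Hence Q is indefinite.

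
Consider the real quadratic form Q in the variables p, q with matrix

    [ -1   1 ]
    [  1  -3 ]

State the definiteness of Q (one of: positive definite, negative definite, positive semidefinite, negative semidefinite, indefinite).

Leading principal minors: Δ_1 = -1, Δ_2 = 2.
The signs alternate starting with Δ_1 < 0, so by Sylvester's criterion Q is negative definite.

negative definite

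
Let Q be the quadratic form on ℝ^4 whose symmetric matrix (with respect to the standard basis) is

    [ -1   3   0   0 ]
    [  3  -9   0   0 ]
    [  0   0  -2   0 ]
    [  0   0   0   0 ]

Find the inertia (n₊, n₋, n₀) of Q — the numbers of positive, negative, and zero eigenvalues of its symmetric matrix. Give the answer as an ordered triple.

(0, 2, 2)

Applying the same elementary operations to the rows and columns of A produces a congruent diagonal matrix with entries -1, 0, -2, 0.
That gives 2 negative, 2 zero pivots.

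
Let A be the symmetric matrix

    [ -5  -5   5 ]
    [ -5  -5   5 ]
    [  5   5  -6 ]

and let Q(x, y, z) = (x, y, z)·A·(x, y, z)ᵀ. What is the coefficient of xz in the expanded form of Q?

The coefficient of xz is A[1,3] + A[3,1] = 2·5 = 10.

10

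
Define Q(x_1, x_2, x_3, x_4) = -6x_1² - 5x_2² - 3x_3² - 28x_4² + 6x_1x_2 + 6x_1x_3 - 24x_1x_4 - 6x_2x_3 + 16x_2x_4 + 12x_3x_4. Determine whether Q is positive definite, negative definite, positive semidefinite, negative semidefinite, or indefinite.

The symmetric matrix of Q is A = [[-6, 3, 3, -12], [3, -5, -3, 8], [3, -3, -3, 6], [-12, 8, 6, -28]].
Leading principal minors: Δ_1 = -6, Δ_2 = 21, Δ_3 = -18, Δ_4 = 36.
The signs alternate starting with Δ_1 < 0, so by Sylvester's criterion Q is negative definite.

negative definite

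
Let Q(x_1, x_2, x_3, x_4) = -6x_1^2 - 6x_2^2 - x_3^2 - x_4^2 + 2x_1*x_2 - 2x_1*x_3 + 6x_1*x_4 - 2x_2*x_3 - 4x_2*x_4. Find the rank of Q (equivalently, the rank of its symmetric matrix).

4

The symmetric matrix is A = [[-6, 1, -1, 3], [1, -6, -1, -2], [-1, -1, -1, 0], [3, -2, 0, -1]].
Congruent diagonalization of A (simultaneous row and column reduction) yields pivots -6, -35/6, -3/5, 20/21.
Counting signs: 1 positive, 3 negative.
The rank is the number of nonzero pivots: 4.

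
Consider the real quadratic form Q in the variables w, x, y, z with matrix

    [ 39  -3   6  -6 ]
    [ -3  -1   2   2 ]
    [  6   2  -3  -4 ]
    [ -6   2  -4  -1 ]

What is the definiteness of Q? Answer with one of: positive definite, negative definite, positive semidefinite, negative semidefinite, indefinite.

indefinite

Row-reducing A symmetrically gives the diagonal entries 39, -16/13, 1, 0.
So there are 2 positive, 1 negative, 1 zero pivots.
Hence Q is indefinite.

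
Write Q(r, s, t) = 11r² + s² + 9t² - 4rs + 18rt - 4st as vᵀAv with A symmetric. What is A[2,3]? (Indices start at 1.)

-2

The coefficient of s·t in Q is -4. For a symmetric A this equals A[2,3] + A[3,2] = 2·A[2,3].
So A[2,3] = -4/2 = -2.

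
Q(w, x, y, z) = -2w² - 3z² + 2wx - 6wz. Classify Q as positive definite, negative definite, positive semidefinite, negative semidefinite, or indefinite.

indefinite

Write A = [[-2, 1, 0, -3], [1, 0, 0, 0], [0, 0, 0, 0], [-3, 0, 0, -3]].
Applying the same elementary operations to the rows and columns of A produces a congruent diagonal matrix with entries -2, 1/2, 0, -3.
So there are 1 positive, 2 negative, 1 zero pivots.
Hence Q is indefinite.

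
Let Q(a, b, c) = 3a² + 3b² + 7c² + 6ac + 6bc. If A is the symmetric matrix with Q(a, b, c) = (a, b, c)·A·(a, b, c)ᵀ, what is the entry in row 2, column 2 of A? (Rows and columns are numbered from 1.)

3

The coefficient of b² in Q is 3, and that is exactly A[2,2].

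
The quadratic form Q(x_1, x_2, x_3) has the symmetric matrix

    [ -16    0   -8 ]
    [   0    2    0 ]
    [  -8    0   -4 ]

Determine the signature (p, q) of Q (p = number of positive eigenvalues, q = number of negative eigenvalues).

(1, 1)

Row-reducing A symmetrically gives the diagonal entries -16, 2, 0.
So there are 1 positive, 1 negative, 1 zero pivots.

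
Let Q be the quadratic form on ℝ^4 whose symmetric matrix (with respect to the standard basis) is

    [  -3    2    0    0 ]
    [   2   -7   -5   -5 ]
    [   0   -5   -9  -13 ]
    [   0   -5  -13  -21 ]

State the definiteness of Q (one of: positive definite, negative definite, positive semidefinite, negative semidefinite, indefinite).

Row-reducing A symmetrically gives the diagonal entries -3, -17/3, -78/17, -20/39.
So there are 4 negative pivots.
Hence Q is negative definite.

negative definite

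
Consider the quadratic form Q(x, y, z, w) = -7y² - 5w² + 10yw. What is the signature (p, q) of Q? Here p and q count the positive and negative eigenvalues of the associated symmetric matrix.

The associated matrix is A = [[0, 0, 0, 0], [0, -7, 0, 5], [0, 0, 0, 0], [0, 5, 0, -5]].
Applying the same elementary operations to the rows and columns of A produces a congruent diagonal matrix with entries 0, -7, 0, -10/7.
Counting signs: 2 negative, 2 zero.

(0, 2)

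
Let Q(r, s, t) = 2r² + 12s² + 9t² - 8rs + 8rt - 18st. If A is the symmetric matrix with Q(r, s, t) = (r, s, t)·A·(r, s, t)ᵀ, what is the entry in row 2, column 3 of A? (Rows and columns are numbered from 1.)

The coefficient of s·t in Q is -18. For a symmetric A this equals A[2,3] + A[3,2] = 2·A[2,3].
So A[2,3] = -18/2 = -9.

-9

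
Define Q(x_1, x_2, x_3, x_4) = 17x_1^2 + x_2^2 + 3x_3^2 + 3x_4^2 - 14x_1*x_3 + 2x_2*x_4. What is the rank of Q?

4

The symmetric matrix is A = [[17, 0, -7, 0], [0, 1, 0, 1], [-7, 0, 3, 0], [0, 1, 0, 3]].
An LDLᵀ factorisation of A has diagonal entries 17, 1, 2/17, 2.
That gives 4 positive pivots.
The rank is the number of nonzero pivots: 4.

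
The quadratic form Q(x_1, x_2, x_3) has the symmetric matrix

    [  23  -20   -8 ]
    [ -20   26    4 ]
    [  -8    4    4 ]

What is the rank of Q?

Congruent diagonalization of A (simultaneous row and column reduction) yields pivots 23, 198/23, 20/99.
That gives 3 positive pivots.
The rank is the number of nonzero pivots: 3.

3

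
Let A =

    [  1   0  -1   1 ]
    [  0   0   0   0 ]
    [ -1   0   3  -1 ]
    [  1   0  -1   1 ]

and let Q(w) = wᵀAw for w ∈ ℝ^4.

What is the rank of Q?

2

Symmetric row and column elimination reduces A to a congruent diagonal form with pivots 1, 0, 2, 0.
Counting signs: 2 positive, 2 zero.
The rank is the number of nonzero pivots: 2.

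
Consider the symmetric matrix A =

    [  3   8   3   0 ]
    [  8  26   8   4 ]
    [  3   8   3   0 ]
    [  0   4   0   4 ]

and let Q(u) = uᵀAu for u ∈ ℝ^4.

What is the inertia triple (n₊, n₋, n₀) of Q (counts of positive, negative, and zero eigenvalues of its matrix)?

(3, 0, 1)

Congruent diagonalization of A (simultaneous row and column reduction) yields pivots 3, 14/3, 0, 4/7.
Counting signs: 3 positive, 1 zero.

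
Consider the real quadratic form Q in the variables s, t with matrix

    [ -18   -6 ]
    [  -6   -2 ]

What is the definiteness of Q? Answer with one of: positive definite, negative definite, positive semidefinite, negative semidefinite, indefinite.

For the 2×2 matrix [[-18, -6], [-6, -2]]: det = -18·-2 − (-6)² = 0, trace = -20.
det = 0 so one eigenvalue is zero; the form is semidefinite with the sign of the trace.

negative semidefinite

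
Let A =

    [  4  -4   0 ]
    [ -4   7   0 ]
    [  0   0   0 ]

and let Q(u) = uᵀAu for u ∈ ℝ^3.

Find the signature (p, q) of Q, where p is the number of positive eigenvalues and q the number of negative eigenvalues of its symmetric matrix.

Row-reducing A symmetrically gives the diagonal entries 4, 3, 0.
That gives 2 positive, 1 zero pivots.

(2, 0)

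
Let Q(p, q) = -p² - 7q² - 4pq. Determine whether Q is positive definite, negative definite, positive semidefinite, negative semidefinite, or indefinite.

negative definite

Write A = [[-1, -2], [-2, -7]].
An LDLᵀ factorisation of A has diagonal entries -1, -3.
So there are 2 negative pivots.
Hence Q is negative definite.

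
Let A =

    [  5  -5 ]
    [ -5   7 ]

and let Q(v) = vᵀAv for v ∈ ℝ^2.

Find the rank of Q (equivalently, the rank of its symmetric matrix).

2

An LDLᵀ factorisation of A has diagonal entries 5, 2.
So there are 2 positive pivots.
The rank is the number of nonzero pivots: 2.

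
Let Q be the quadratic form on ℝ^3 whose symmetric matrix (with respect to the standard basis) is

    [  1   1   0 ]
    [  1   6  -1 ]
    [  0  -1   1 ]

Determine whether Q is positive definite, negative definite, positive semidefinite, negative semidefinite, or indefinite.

Leading principal minors: Δ_1 = 1, Δ_2 = 5, Δ_3 = 4.
All leading principal minors are positive, so by Sylvester's criterion Q is positive definite.

positive definite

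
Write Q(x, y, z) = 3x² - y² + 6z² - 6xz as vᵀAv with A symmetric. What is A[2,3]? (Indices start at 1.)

The coefficient of y·z in Q is 0. For a symmetric A this equals A[2,3] + A[3,2] = 2·A[2,3].
So A[2,3] = 0/2 = 0.

0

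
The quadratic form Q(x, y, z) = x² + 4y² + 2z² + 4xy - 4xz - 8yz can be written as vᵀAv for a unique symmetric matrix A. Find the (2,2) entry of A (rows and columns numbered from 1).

4

The coefficient of y² in Q is 4, and that is exactly A[2,2].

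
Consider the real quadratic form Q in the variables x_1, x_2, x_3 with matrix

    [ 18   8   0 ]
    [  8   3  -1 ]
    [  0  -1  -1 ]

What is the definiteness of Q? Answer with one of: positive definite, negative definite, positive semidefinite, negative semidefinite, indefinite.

indefinite

Symmetric row and column elimination reduces A to a congruent diagonal form with pivots 18, -5/9, 4/5.
That gives 2 positive, 1 negative pivots.
Hence Q is indefinite.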